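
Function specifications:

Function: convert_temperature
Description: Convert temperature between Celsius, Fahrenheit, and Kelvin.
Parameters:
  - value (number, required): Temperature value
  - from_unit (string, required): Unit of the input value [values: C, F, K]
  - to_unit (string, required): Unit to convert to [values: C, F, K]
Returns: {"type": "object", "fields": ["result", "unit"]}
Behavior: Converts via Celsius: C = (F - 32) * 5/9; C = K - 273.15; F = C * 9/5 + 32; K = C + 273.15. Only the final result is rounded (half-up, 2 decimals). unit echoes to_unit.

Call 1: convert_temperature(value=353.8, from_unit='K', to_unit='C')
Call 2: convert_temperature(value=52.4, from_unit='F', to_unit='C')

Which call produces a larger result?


Call 1:
  To C: 353.8 - 273.15 = 80.65
  Target is C: 80.65
  Round to 2 decimals: 80.65
  -> 80.65 C
Call 2:
  To C: (52.4 - 32) * 5/9 = 11.333333
  Target is C: 11.333333
  Round to 2 decimals: 11.33
  -> 11.33 C
Call 1 (80.65 C)


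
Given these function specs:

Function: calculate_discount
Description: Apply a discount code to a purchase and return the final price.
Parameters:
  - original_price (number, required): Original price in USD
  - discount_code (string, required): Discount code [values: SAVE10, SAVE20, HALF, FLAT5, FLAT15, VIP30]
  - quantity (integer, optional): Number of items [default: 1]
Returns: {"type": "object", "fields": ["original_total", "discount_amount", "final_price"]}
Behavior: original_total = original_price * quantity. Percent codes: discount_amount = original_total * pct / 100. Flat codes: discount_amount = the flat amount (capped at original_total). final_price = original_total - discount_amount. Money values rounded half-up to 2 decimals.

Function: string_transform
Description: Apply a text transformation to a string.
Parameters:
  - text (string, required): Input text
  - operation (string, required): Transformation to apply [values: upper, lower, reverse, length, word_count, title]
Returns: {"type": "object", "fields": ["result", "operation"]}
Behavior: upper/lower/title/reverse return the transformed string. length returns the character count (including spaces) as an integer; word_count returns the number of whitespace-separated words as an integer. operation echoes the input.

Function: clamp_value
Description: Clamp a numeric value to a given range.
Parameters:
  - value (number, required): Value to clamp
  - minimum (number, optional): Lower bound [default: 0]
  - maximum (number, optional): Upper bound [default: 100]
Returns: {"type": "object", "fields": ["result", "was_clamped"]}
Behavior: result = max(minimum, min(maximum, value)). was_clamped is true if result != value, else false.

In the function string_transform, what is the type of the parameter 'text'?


The string_transform spec declares:
  - text (string, required): Input text
Type:
string


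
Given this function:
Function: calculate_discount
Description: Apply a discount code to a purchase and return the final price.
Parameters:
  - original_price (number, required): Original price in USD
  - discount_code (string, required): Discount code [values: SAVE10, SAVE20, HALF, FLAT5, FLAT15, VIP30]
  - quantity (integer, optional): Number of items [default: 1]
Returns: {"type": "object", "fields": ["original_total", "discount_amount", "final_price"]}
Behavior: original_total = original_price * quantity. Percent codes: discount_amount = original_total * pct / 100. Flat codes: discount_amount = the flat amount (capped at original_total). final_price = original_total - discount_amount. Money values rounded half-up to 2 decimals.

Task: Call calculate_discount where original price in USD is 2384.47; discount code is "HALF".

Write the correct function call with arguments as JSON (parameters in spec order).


Mapping each described value to its parameter name:
  'Original price in USD' -> original_price = 2384.47
  'Discount code' -> discount_code = "HALF"
calculate_discount({"original_price": 2384.47, "discount_code": "HALF"})


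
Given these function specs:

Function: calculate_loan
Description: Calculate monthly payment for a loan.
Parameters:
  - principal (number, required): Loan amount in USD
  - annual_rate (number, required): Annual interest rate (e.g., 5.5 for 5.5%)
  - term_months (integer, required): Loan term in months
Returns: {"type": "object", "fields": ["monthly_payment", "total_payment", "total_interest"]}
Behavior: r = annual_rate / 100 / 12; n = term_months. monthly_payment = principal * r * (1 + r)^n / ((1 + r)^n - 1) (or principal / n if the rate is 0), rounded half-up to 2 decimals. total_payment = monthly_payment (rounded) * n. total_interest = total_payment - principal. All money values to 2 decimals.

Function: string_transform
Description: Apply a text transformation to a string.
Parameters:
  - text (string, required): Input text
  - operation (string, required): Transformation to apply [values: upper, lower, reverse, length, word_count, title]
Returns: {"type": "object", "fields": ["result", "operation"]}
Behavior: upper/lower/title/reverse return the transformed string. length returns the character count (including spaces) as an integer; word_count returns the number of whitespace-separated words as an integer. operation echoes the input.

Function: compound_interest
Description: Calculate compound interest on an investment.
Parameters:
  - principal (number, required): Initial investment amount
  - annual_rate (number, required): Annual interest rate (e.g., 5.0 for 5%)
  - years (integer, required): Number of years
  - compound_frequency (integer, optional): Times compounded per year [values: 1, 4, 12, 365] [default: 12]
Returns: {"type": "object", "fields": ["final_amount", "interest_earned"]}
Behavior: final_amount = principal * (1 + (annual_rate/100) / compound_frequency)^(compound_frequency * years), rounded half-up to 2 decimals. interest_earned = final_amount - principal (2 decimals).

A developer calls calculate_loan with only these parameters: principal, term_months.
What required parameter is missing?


Required parameters: principal, annual_rate, term_months
Provided: principal, term_months
Missing: annual_rate
annual_rate


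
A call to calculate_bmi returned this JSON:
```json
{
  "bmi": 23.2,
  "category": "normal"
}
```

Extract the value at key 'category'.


normal


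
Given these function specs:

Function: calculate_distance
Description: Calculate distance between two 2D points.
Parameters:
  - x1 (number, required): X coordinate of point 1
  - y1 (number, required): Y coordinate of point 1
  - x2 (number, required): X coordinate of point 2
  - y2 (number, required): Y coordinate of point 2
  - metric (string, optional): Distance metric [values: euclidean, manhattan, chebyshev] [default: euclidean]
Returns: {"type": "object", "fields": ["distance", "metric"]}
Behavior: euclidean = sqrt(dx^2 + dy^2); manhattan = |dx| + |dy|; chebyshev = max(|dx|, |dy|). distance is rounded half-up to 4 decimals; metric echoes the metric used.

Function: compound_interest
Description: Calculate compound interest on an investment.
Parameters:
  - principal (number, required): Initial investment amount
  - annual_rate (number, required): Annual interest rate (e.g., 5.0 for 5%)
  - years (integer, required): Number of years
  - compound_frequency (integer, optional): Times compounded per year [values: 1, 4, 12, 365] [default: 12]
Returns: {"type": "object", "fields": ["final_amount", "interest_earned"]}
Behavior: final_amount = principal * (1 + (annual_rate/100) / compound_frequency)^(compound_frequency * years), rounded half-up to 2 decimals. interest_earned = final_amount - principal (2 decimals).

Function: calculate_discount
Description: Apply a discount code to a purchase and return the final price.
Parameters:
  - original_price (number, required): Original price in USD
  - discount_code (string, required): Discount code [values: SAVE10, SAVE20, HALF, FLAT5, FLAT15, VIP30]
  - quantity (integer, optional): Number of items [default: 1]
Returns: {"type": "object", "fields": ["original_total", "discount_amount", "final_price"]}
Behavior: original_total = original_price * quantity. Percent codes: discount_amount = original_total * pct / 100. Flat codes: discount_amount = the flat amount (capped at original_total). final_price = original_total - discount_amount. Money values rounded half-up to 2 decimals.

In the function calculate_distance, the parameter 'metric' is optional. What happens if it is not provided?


The calculate_distance spec declares:
  - metric (string, optional): Distance metric [values: euclidean, manhattan, chebyshev] [default: euclidean]
It defaults to euclidean


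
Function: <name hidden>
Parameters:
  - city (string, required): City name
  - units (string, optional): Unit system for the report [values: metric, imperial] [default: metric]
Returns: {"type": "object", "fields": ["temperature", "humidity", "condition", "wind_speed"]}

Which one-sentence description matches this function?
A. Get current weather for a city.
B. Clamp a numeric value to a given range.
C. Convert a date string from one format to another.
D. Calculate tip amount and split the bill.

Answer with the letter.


Parameters city, units and return ["temperature", "humidity", "condition", "wind_speed"] fit: Get current weather for a city.
A


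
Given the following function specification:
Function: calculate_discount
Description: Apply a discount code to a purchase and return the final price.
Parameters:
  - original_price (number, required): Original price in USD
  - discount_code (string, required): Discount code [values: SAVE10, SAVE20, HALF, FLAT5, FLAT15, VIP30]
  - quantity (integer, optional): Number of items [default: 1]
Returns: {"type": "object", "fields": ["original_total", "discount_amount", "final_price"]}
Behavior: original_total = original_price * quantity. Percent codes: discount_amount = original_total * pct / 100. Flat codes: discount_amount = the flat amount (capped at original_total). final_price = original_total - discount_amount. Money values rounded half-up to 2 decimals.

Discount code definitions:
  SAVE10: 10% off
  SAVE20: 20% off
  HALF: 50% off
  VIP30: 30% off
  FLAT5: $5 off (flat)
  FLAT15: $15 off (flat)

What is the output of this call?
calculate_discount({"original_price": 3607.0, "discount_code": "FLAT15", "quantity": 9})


original_total = 3607.0 * 9 = 32463.00
FLAT15 = $15 flat: discount_amount = min(15.00, 32463.00) = 15.00
final_price = 32463.00 - 15.00 = 32448.00
Output:
{"original_total": 32463.0, "discount_amount": 15.0, "final_price": 32448.0}


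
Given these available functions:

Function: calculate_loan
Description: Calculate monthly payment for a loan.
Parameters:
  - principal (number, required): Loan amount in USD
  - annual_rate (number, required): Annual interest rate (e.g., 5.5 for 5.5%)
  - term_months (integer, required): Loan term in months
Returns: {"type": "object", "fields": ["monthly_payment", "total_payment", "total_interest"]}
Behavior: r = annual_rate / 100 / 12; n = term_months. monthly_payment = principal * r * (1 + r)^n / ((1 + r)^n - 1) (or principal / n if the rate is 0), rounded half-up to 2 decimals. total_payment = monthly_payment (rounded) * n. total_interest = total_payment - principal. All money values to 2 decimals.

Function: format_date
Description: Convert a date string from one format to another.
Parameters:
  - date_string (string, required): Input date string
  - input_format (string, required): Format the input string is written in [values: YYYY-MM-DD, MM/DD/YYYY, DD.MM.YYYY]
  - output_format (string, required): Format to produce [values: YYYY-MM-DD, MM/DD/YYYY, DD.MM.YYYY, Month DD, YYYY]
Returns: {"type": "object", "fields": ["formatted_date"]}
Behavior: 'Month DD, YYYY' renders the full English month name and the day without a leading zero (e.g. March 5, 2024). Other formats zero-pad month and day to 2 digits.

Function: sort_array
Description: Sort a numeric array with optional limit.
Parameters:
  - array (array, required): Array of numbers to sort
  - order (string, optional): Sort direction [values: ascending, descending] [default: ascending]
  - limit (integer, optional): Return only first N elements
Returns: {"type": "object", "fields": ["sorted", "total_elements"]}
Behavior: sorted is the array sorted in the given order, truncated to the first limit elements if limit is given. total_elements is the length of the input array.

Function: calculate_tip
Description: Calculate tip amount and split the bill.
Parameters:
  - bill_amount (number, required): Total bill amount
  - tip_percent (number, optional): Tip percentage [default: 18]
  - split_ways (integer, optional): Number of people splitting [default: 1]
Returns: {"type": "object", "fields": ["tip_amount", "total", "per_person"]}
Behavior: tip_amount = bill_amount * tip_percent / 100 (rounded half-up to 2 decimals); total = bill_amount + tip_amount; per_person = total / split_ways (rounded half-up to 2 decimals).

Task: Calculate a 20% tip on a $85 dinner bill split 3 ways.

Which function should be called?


The task needs a function whose description is: Calculate tip amount and split the bill.
calculate_tip


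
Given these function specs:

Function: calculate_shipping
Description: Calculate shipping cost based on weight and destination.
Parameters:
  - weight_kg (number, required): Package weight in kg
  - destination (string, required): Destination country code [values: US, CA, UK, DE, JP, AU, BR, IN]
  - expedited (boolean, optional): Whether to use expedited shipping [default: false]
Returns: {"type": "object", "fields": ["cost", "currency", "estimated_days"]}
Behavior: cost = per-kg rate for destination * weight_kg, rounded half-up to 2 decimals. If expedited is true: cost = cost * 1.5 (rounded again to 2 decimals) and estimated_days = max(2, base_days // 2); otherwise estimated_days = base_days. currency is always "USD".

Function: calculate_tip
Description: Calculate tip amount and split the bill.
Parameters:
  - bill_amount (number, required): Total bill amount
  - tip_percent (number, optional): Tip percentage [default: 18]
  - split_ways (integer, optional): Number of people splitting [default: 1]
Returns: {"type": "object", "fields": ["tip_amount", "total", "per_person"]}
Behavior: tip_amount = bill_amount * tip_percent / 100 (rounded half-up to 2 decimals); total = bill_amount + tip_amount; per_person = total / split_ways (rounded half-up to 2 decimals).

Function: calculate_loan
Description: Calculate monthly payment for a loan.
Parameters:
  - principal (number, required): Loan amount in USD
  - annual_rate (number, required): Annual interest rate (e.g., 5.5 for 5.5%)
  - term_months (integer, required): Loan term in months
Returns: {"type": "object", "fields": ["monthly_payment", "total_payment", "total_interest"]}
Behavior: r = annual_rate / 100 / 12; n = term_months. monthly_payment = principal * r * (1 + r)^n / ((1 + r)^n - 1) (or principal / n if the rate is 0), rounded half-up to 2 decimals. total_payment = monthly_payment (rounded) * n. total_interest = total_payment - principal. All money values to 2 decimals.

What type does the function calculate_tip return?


The calculate_tip spec declares Returns: {"type": "object", "fields": ["tip_amount", "total", "per_person"]}
Type:
object


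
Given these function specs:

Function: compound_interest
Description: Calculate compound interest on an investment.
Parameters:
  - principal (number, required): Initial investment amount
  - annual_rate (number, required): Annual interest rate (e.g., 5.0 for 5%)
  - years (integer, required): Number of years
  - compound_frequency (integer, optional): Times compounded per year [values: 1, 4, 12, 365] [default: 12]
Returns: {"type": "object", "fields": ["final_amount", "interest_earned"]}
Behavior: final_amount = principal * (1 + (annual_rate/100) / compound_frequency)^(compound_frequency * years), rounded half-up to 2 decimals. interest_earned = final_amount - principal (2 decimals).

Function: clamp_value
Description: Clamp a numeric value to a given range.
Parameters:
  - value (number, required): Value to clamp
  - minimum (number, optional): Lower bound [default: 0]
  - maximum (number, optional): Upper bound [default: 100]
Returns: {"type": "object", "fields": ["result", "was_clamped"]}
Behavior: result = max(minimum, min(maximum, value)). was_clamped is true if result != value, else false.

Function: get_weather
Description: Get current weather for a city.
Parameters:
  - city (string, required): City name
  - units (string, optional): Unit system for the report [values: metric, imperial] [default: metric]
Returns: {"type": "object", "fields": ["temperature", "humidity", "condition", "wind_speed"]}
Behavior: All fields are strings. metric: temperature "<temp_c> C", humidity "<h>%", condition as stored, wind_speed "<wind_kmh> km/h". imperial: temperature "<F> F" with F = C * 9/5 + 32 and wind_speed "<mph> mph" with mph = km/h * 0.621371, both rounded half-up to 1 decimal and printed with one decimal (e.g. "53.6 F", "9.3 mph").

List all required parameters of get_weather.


Parameters of get_weather and their required/optional flag:
  city: required
  units: optional
city


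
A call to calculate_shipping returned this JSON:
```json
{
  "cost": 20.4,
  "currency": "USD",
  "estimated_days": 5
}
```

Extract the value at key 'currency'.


USD


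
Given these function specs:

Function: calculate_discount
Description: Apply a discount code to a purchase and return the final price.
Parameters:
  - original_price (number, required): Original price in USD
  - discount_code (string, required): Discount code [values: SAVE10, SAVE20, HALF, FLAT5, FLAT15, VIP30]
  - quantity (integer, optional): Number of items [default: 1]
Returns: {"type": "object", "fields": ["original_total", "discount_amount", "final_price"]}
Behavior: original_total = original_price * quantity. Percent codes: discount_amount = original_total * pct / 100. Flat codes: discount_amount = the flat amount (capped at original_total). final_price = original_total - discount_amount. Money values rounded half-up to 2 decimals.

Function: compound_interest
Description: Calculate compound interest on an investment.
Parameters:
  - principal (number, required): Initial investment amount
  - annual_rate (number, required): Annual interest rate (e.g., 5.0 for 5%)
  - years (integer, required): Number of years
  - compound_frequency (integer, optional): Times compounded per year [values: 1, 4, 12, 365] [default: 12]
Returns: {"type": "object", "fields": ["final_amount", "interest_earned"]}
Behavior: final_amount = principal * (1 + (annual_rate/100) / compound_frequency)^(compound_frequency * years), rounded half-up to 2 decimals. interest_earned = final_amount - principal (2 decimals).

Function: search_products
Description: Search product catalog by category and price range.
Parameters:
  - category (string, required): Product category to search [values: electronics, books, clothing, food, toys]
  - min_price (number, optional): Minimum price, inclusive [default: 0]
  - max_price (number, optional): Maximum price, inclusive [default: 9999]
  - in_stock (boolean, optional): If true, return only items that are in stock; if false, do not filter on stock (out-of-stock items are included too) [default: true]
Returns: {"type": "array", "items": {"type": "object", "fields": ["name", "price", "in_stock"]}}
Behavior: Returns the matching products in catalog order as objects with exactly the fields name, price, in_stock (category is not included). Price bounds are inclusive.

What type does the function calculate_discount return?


The calculate_discount spec declares Returns: {"type": "object", "fields": ["original_total", "discount_amount", "final_price"]}
Type:
object


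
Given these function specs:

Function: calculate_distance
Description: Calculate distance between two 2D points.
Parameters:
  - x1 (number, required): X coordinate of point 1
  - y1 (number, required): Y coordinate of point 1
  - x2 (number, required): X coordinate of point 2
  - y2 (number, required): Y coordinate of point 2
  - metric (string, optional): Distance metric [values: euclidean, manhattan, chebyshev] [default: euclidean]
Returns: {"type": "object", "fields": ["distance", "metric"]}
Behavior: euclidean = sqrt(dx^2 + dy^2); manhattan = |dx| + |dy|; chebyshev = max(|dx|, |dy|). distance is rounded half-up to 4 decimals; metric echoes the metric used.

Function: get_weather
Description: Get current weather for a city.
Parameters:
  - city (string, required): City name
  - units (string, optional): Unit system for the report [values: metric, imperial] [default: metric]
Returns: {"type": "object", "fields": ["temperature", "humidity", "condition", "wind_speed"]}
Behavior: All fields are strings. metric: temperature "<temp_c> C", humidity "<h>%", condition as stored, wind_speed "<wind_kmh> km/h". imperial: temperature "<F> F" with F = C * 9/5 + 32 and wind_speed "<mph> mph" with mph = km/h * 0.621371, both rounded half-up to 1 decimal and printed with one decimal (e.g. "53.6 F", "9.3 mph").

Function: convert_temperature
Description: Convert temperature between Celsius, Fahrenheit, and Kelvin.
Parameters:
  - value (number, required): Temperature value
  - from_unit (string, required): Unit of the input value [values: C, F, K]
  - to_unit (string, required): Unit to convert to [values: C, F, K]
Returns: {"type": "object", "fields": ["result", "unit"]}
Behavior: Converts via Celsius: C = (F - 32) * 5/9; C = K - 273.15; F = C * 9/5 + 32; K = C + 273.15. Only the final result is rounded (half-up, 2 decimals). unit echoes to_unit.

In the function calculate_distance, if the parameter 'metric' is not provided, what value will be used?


The calculate_distance spec declares:
  - metric (string, optional): Distance metric [values: euclidean, manhattan, chebyshev] [default: euclidean]
Default:
euclidean


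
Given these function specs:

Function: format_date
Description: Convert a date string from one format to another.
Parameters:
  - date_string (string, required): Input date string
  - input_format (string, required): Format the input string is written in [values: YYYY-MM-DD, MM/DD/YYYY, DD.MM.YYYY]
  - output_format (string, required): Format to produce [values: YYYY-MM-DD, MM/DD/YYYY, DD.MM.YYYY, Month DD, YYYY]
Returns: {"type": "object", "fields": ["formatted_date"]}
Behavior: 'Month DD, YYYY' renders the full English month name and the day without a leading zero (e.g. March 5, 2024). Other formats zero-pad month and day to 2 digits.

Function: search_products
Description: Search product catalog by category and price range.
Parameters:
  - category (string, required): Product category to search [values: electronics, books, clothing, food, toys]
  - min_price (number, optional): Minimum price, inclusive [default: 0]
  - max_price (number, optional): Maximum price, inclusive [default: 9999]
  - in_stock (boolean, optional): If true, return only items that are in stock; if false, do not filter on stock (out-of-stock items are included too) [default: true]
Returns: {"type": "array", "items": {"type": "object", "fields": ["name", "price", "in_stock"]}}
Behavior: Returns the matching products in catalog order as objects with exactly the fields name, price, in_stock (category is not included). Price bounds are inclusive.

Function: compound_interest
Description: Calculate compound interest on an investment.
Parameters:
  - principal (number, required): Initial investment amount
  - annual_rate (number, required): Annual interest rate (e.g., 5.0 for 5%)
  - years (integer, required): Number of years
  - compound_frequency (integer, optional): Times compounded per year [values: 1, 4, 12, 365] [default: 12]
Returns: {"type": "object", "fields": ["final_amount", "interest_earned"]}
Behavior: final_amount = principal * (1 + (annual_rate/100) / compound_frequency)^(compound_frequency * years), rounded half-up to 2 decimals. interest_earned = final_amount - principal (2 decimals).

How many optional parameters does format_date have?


Parameters of format_date: date_string (required), input_format (required), output_format (required)
Optional count:
0


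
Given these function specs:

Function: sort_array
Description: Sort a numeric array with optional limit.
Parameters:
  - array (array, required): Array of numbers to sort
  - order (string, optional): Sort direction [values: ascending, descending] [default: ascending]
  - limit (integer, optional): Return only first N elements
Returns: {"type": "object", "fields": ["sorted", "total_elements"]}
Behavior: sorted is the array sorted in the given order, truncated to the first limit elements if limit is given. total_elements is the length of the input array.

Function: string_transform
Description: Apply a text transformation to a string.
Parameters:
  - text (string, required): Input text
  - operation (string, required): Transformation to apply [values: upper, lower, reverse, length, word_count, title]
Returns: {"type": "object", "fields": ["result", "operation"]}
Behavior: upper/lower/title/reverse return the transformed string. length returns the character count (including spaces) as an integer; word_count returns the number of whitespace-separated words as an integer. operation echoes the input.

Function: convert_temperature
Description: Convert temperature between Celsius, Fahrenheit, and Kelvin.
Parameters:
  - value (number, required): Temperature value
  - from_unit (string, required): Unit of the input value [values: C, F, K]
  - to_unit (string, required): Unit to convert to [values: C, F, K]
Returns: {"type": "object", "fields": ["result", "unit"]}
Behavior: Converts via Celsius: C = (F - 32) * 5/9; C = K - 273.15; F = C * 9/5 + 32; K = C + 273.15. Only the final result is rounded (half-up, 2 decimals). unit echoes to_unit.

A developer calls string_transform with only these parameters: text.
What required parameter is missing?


Required parameters: text, operation
Provided: text
Missing: operation
operation


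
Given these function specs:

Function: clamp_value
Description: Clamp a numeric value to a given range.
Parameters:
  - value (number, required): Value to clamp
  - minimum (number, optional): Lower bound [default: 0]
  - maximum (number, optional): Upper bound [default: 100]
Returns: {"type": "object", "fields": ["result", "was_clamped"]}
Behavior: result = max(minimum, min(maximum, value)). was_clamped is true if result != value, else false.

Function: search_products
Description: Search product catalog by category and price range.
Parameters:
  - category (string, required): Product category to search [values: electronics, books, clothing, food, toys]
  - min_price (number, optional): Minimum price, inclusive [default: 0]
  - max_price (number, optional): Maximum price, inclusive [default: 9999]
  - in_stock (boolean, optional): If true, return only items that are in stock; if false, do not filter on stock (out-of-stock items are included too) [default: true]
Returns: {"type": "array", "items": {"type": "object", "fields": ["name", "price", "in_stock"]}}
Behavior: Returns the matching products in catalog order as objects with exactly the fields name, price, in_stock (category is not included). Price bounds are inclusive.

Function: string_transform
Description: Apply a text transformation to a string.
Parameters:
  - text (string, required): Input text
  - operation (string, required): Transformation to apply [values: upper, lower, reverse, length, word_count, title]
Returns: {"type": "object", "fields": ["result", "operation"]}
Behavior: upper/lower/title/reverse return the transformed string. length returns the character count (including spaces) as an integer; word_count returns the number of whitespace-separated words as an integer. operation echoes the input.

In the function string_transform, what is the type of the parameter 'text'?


The string_transform spec declares:
  - text (string, required): Input text
Type:
string


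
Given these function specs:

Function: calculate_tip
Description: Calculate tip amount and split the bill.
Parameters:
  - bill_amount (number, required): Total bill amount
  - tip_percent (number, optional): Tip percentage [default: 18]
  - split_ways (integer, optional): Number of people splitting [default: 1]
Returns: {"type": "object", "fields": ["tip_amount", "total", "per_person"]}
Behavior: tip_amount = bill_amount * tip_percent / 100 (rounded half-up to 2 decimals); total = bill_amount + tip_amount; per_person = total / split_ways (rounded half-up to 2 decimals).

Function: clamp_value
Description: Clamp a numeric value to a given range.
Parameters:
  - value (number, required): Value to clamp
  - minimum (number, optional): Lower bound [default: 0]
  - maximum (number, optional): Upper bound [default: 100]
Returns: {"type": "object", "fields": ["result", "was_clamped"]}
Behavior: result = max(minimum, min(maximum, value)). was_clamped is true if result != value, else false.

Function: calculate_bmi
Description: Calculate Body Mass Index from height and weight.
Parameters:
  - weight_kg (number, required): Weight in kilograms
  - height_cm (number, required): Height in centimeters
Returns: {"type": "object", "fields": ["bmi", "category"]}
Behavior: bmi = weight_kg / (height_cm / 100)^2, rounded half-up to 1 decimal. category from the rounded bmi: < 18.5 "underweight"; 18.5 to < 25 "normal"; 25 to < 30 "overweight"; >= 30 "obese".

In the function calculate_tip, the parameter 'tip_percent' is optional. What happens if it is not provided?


The calculate_tip spec declares:
  - tip_percent (number, optional): Tip percentage [default: 18]
It defaults to 18


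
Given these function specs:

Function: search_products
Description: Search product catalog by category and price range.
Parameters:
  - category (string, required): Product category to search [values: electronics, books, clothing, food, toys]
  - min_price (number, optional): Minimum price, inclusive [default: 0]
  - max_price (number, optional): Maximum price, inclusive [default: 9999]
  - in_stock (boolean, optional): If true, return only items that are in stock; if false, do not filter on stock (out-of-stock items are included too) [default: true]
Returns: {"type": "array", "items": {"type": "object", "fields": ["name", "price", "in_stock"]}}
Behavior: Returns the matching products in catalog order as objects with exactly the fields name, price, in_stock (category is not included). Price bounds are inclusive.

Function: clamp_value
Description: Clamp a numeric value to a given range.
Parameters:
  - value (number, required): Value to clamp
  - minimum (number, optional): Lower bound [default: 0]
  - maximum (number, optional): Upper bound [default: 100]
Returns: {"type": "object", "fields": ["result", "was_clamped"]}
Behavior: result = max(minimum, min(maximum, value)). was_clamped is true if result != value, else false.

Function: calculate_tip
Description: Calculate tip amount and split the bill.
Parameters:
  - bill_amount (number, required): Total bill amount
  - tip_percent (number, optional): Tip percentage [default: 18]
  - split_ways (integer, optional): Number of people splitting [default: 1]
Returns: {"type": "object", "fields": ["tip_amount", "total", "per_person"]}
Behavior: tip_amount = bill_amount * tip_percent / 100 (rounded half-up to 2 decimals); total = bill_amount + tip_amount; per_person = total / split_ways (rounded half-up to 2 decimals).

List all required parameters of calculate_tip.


Parameters of calculate_tip and their required/optional flag:
  bill_amount: required
  tip_percent: optional
  split_ways: optional
bill_amount


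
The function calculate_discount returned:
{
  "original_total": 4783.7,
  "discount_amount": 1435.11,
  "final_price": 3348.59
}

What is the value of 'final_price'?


3348.59


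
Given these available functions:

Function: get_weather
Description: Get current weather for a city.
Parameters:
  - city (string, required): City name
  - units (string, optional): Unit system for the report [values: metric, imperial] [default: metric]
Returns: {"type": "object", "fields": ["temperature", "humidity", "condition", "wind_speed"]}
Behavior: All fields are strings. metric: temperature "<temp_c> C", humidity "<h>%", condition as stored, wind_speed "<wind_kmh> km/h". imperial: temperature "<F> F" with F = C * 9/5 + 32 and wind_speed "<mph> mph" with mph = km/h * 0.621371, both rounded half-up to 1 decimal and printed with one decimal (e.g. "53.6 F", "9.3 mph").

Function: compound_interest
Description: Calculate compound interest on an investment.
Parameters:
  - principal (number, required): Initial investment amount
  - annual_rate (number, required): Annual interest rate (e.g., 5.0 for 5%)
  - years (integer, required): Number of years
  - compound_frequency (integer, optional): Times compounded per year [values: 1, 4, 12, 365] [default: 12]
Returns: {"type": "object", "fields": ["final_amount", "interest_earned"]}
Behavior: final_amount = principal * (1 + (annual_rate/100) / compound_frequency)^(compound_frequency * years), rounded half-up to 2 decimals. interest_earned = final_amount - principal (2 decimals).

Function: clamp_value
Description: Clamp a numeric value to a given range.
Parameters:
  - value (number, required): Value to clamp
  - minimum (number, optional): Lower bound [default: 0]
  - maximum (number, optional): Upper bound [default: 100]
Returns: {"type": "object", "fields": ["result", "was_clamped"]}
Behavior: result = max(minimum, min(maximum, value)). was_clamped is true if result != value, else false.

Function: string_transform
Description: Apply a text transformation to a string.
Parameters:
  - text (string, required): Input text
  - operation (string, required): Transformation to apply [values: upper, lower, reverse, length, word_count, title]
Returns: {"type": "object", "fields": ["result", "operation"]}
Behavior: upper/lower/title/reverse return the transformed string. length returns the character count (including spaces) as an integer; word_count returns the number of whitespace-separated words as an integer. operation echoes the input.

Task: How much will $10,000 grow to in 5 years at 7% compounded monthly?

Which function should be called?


The task needs a function whose description is: Calculate compound interest on an investment.
compound_interest


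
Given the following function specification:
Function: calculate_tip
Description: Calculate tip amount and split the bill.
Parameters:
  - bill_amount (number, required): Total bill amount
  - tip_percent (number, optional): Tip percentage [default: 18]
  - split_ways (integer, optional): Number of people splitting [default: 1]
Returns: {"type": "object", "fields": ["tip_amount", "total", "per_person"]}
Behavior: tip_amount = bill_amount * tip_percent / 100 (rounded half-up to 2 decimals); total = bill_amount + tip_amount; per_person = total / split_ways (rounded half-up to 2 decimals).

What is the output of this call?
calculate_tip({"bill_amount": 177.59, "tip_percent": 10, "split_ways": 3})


tip_amount = 177.59 * 10/100 = 17.759 -> 17.76
total = 177.59 + 17.76 = 195.35
per_person = 195.35 / 3 = 65.116667 -> 65.12
Output:
{"tip_amount": 17.76, "total": 195.35, "per_person": 65.12}


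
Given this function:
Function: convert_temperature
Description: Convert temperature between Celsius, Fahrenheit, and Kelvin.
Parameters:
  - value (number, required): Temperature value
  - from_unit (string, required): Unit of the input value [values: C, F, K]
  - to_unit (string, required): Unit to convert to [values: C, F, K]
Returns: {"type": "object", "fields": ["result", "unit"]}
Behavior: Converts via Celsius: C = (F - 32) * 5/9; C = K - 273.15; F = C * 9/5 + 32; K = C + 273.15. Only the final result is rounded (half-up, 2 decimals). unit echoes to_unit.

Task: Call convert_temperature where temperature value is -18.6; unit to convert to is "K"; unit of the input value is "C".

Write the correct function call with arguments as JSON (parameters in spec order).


Mapping each described value to its parameter name:
  'Temperature value' -> value = -18.6
  'Unit to convert to' -> to_unit = "K"
  'Unit of the input value' -> from_unit = "C"
convert_temperature({"value": -18.6, "from_unit": "C", "to_unit": "K"})


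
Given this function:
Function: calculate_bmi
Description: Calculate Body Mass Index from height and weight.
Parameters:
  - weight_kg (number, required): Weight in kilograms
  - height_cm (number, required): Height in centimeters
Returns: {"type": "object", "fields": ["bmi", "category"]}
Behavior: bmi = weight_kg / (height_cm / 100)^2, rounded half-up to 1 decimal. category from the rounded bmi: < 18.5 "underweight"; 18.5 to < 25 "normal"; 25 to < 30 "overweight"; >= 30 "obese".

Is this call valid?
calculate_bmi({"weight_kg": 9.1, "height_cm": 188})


Checking all required parameters present and types match... All valid.
Valid


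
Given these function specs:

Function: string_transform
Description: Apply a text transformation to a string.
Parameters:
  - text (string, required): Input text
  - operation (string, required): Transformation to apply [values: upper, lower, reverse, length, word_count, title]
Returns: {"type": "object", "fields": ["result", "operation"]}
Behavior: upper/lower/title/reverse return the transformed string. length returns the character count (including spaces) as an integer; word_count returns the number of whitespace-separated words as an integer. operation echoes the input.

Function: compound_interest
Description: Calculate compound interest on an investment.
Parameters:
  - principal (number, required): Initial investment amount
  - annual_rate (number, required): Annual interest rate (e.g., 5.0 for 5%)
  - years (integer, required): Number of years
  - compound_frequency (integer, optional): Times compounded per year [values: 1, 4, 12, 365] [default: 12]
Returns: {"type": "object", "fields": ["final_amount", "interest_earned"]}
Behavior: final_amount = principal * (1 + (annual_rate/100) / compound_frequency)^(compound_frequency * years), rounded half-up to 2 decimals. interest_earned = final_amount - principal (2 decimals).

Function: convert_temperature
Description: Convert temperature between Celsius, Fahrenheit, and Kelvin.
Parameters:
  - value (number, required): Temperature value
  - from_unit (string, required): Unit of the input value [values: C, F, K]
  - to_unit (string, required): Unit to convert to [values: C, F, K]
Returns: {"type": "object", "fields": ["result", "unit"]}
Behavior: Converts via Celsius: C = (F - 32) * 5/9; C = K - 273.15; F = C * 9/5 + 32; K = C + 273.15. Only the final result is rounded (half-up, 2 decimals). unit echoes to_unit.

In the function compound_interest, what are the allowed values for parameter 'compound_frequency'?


The compound_interest spec declares:
  - compound_frequency (integer, optional): Times compounded per year [values: 1, 4, 12, 365] [default: 12]
Allowed values:
1, 4, 12, 365


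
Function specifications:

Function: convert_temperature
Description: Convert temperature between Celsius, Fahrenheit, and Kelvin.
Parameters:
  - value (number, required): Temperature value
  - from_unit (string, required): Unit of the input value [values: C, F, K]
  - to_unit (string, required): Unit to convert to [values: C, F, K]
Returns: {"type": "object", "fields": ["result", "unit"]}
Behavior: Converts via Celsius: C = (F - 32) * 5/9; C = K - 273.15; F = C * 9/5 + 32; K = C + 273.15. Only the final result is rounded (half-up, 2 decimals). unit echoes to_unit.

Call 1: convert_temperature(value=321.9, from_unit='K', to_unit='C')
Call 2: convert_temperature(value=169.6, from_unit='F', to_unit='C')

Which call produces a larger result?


Call 1:
  To C: 321.9 - 273.15 = 48.75
  Target is C: 48.75
  Round to 2 decimals: 48.75
  -> 48.75 C
Call 2:
  To C: (169.6 - 32) * 5/9 = 76.444444
  Target is C: 76.444444
  Round to 2 decimals: 76.44
  -> 76.44 C
Call 2 (76.44 C)


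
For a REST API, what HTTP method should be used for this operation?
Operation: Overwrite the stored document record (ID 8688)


GET = read, POST = create, PUT = update/replace, DELETE = remove
This operation is an update/replace.
PUT


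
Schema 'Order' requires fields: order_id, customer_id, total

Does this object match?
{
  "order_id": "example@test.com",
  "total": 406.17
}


Checking required fields...
Missing: customer_id
Invalid - missing required field 'customer_id'
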